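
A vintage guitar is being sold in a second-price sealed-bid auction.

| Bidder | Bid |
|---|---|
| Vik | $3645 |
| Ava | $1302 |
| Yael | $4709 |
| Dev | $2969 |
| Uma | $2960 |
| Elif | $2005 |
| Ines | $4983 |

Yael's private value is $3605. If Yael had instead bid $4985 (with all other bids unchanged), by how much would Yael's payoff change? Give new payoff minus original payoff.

The highest bid among the other bidders is $4983; Yael's bid doesn't change that.
Original bid $4709: Yael is not highest (top rival bid is $4983); payoff $0.
Alternative bid $4985: Yael is highest, pays the top rival bid $4983; payoff $3605 − $4983 = −$1378.
Change in payoff = −$1378 − ($0) = −$1378.

−$1378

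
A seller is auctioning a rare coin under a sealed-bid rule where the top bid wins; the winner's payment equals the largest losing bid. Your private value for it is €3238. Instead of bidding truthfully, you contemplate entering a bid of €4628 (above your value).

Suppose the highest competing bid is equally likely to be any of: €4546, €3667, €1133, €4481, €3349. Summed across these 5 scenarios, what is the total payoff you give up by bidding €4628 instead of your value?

€3091

The deviation costs you only when the competing bid falls strictly between €3238 and €4628; elsewhere both bids give the same outcome.
€4546: truthful payoff €0, deviation payoff −€1308 → loss €1308.
€3667: truthful payoff €0, deviation payoff −€429 → loss €429.
€1133: outcomes coincide → loss €0.
€4481: truthful payoff €0, deviation payoff −€1243 → loss €1243.
€3349: truthful payoff €0, deviation payoff −€111 → loss €111.
Total loss = €1308 + €429 + €1243 + €111 = €3091.
Because the price is fixed by the runner-up's bid, deviating from your value can only change a good outcome into a bad one — never the reverse.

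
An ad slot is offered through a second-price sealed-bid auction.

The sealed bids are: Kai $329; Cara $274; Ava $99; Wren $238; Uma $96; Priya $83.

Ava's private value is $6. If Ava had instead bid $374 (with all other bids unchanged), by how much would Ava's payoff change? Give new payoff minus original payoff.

−$323

The highest bid among the other bidders is $329; Ava's bid doesn't change that.
Original bid $99: Ava is not highest (top rival bid is $329); payoff $0.
Alternative bid $374: Ava is highest, pays the top rival bid $329; payoff $6 − $329 = −$323.
Change in payoff = −$323 − ($0) = −$323.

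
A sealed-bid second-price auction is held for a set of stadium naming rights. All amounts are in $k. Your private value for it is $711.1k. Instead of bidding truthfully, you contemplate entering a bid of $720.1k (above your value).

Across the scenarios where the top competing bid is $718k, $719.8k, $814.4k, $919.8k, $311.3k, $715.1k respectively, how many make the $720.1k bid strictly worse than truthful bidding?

3

The deviation hurts exactly when the highest competing bid lies strictly between $711.1k and $720.1k — overbidding then wins at a price above your value.
$718k: inside the interval → strictly worse (loss $6.9k).
$719.8k: inside the interval → strictly worse (loss $8.7k).
$814.4k: above both → same outcome either way.
$919.8k: above both → same outcome either way.
$311.3k: below both → same outcome either way.
$715.1k: inside the interval → strictly worse (loss $4k).
Count: 3.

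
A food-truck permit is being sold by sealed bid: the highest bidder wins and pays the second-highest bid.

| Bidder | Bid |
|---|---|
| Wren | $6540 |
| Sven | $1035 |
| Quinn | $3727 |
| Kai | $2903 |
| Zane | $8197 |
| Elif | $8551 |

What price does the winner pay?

$8197

Highest bid: Elif at $8551, so Elif wins.
Second-highest bid: Zane at $8197 — that is the price the winner pays.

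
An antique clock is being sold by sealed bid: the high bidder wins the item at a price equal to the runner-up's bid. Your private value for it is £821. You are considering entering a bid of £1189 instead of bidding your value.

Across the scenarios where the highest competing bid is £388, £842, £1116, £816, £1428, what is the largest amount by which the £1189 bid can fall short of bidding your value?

£388: same outcome either way → loss £0.
£842: truthful gives £0, deviation gives −£21 → loss £21.
£1116: truthful gives £0, deviation gives −£295 → loss £295.
£816: same outcome either way → loss £0.
£1428: same outcome either way → loss £0.
Maximum loss: £295.

£295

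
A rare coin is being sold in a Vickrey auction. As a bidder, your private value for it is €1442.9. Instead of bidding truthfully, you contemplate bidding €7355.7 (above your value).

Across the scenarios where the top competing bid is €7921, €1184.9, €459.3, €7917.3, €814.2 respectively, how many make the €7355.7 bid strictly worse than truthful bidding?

The deviation hurts exactly when the highest competing bid lies strictly between €1442.9 and €7355.7 — overbidding then wins at a price above your value.
€7921: above both → same outcome either way.
€1184.9: below both → same outcome either way.
€459.3: below both → same outcome either way.
€7917.3: above both → same outcome either way.
€814.2: below both → same outcome either way.
Count: 0.

0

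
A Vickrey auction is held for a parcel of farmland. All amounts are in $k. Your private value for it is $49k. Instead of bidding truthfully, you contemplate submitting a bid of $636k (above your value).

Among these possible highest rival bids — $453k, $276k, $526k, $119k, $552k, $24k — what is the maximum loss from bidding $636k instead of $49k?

$503k

$453k: truthful gives $0k, deviation gives −$404k → loss $404k.
$276k: truthful gives $0k, deviation gives −$227k → loss $227k.
$526k: truthful gives $0k, deviation gives −$477k → loss $477k.
$119k: truthful gives $0k, deviation gives −$70k → loss $70k.
$552k: truthful gives $0k, deviation gives −$503k → loss $503k.
$24k: same outcome either way → loss $0k.
Maximum loss: $503k.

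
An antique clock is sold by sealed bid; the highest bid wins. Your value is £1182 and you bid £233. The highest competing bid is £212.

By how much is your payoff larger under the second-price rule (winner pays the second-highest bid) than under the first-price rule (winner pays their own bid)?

£21

You have the highest bid, so you win under either rule.
Second-price: pay £212 → payoff £970.
First-price: pay your own bid £233 → payoff £949.
Difference = £970 − (£949) = £21.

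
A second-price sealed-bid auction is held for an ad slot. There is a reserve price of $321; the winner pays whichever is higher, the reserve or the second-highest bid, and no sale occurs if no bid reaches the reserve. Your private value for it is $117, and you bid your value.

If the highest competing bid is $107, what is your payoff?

$0

Your bid $117 is the highest bid but falls below the reserve $321, so the item goes unsold. Payoff $0.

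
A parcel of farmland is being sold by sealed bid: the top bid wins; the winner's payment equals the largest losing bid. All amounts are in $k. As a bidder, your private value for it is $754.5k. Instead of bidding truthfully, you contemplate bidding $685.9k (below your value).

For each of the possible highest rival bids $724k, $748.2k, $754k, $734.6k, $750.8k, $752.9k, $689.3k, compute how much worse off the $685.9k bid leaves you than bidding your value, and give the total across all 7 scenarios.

$127.7k

The deviation costs you only when the competing bid falls strictly between $685.9k and $754.5k; elsewhere both bids give the same outcome.
$724k: truthful payoff $30.5k, deviation payoff $0k → loss $30.5k.
$748.2k: truthful payoff $6.3k, deviation payoff $0k → loss $6.3k.
$754k: truthful payoff $0.5k, deviation payoff $0k → loss $0.5k.
$734.6k: truthful payoff $19.9k, deviation payoff $0k → loss $19.9k.
$750.8k: truthful payoff $3.7k, deviation payoff $0k → loss $3.7k.
$752.9k: truthful payoff $1.6k, deviation payoff $0k → loss $1.6k.
$689.3k: truthful payoff $65.2k, deviation payoff $0k → loss $65.2k.
Total loss = $30.5k + $6.3k + $0.5k + $19.9k + $3.7k + $1.6k + $65.2k = $127.7k.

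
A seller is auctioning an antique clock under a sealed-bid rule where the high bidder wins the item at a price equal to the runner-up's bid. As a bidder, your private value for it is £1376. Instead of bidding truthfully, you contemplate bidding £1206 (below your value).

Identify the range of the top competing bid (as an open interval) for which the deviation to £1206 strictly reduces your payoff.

If the competing bid is below £1206, both bids win at the same price — no difference.
If it is above £1376, both bids lose — no difference.
If it lies strictly between £1206 and £1376, bidding your value wins at a price below your value (positive payoff) while bidding £1206 loses (payoff 0).
So the deviation strictly hurts on the open interval (£1206, £1376).
In a second-price auction your bid sets only whether you win, not what you pay, so bidding your true value is weakly dominant.

(£1206, £1376)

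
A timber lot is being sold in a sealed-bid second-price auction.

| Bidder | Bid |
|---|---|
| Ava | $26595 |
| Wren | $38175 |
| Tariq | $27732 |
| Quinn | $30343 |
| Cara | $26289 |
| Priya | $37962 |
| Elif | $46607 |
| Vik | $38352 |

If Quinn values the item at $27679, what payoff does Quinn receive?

Highest bid: Elif at $46607, so Elif wins.
Second-highest bid: Vik at $38352 — that is the price the winner pays.
Quinn did not win, so Quinn pays nothing and receives nothing: payoff $0.

$0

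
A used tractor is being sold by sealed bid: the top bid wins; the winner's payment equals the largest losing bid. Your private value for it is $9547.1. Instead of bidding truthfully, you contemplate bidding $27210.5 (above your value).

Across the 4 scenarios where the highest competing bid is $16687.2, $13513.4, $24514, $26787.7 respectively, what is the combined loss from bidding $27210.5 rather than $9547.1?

The deviation costs you only when the competing bid falls strictly between $9547.1 and $27210.5; elsewhere both bids give the same outcome.
$16687.2: truthful payoff $0, deviation payoff −$7140.1 → loss $7140.1.
$13513.4: truthful payoff $0, deviation payoff −$3966.3 → loss $3966.3.
$24514: truthful payoff $0, deviation payoff −$14966.9 → loss $14966.9.
$26787.7: truthful payoff $0, deviation payoff −$17240.6 → loss $17240.6.
Total loss = $7140.1 + $3966.3 + $14966.9 + $17240.6 = $43313.9.

$43313.9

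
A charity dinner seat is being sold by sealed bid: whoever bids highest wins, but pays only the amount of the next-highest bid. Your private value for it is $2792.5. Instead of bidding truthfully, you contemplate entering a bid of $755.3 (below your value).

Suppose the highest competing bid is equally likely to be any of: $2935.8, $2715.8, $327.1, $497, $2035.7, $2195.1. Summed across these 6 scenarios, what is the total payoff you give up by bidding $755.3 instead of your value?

The deviation costs you only when the competing bid falls strictly between $755.3 and $2792.5; elsewhere both bids give the same outcome.
$2935.8: outcomes coincide → loss $0.
$2715.8: truthful payoff $76.7, deviation payoff $0 → loss $76.7.
$327.1: outcomes coincide → loss $0.
$497: outcomes coincide → loss $0.
$2035.7: truthful payoff $756.8, deviation payoff $0 → loss $756.8.
$2195.1: truthful payoff $597.4, deviation payoff $0 → loss $597.4.
Total loss = $76.7 + $756.8 + $597.4 = $1430.9.

$1430.9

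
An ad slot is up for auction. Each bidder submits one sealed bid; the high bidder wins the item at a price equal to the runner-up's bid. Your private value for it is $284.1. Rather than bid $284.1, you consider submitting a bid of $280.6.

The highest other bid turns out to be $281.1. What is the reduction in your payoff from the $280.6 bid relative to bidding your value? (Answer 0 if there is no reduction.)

Bidding your value $284.1: you win (since $284.1 > $281.1) and pay $281.1. Payoff $3.
Bidding $280.6: you lose. Payoff $0.
The competing bid $281.1 lies between your shaded bid and your value, so underbidding forfeits an item you could have won at a profitable price.
Loss from deviating = $3 − ($0) = $3.

$3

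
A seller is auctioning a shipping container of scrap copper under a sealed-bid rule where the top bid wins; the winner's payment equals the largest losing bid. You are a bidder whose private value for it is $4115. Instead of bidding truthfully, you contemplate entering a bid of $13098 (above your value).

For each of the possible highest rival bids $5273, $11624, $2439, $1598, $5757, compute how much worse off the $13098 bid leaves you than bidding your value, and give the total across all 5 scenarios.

The deviation costs you only when the competing bid falls strictly between $4115 and $13098; elsewhere both bids give the same outcome.
$5273: truthful payoff $0, deviation payoff −$1158 → loss $1158.
$11624: truthful payoff $0, deviation payoff −$7509 → loss $7509.
$2439: outcomes coincide → loss $0.
$1598: outcomes coincide → loss $0.
$5757: truthful payoff $0, deviation payoff −$1642 → loss $1642.
Total loss = $1158 + $7509 + $1642 = $10309.
Truthful bidding weakly dominates here: raising your bid can only win items priced above your value, and lowering it can only forfeit items priced below.

$10309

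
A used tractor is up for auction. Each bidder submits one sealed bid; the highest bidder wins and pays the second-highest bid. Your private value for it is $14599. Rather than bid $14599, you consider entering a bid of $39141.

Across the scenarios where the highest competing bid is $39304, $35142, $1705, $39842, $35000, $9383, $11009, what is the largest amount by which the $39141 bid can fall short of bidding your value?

$39304: same outcome either way → loss $0.
$35142: truthful gives $0, deviation gives −$20543 → loss $20543.
$1705: same outcome either way → loss $0.
$39842: same outcome either way → loss $0.
$35000: truthful gives $0, deviation gives −$20401 → loss $20401.
$9383: same outcome either way → loss $0.
$11009: same outcome either way → loss $0.
Maximum loss: $20543.

$20543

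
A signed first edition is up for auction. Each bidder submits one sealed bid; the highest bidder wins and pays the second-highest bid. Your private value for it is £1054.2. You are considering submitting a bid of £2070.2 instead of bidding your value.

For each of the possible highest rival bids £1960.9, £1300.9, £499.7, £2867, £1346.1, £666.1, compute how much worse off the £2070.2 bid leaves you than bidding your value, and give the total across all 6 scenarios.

£1445.3

The deviation costs you only when the competing bid falls strictly between £1054.2 and £2070.2; elsewhere both bids give the same outcome.
£1960.9: truthful payoff £0, deviation payoff −£906.7 → loss £906.7.
£1300.9: truthful payoff £0, deviation payoff −£246.7 → loss £246.7.
£499.7: outcomes coincide → loss £0.
£2867: outcomes coincide → loss £0.
£1346.1: truthful payoff £0, deviation payoff −£291.9 → loss £291.9.
£666.1: outcomes coincide → loss £0.
Total loss = £906.7 + £246.7 + £291.9 = £1445.3.
Truthful bidding weakly dominates here: raising your bid can only win items priced above your value, and lowering it can only forfeit items priced below.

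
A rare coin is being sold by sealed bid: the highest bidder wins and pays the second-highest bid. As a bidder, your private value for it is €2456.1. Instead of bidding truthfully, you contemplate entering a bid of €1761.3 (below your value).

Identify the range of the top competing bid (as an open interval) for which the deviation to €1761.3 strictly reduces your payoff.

If the competing bid is below €1761.3, both bids win at the same price — no difference.
If it is above €2456.1, both bids lose — no difference.
If it lies strictly between €1761.3 and €2456.1, bidding your value wins at a price below your value (positive payoff) while bidding €1761.3 loses (payoff 0).
So the deviation strictly hurts on the open interval (€1761.3, €2456.1).
Because the price is fixed by the runner-up's bid, deviating from your value can only change a good outcome into a bad one — never the reverse.

(€1761.3, €2456.1)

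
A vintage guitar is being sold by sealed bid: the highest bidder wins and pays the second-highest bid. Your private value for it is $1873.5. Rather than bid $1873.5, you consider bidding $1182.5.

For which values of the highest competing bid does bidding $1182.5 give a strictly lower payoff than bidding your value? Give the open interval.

($1182.5, $1873.5)

If the competing bid is below $1182.5, both bids win at the same price — no difference.
If it is above $1873.5, both bids lose — no difference.
If it lies strictly between $1182.5 and $1873.5, bidding your value wins at a price below your value (positive payoff) while bidding $1182.5 loses (payoff 0).
So the deviation strictly hurts on the open interval ($1182.5, $1873.5).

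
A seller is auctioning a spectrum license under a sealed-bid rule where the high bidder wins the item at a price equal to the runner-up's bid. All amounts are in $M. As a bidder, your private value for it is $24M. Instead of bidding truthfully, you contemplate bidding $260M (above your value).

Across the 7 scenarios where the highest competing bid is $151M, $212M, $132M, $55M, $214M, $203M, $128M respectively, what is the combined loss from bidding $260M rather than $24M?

$927M

The deviation costs you only when the competing bid falls strictly between $24M and $260M; elsewhere both bids give the same outcome.
$151M: truthful payoff $0M, deviation payoff −$127M → loss $127M.
$212M: truthful payoff $0M, deviation payoff −$188M → loss $188M.
$132M: truthful payoff $0M, deviation payoff −$108M → loss $108M.
$55M: truthful payoff $0M, deviation payoff −$31M → loss $31M.
$214M: truthful payoff $0M, deviation payoff −$190M → loss $190M.
$203M: truthful payoff $0M, deviation payoff −$179M → loss $179M.
$128M: truthful payoff $0M, deviation payoff −$104M → loss $104M.
Total loss = $127M + $188M + $108M + $31M + $190M + $179M + $104M = $927M.
Truthful bidding weakly dominates here: raising your bid can only win items priced above your value, and lowering it can only forfeit items priced below.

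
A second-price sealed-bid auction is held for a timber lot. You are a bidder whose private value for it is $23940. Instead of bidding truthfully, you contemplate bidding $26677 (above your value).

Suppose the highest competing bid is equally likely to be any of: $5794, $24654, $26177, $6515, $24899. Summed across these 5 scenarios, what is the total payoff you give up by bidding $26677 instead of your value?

The deviation costs you only when the competing bid falls strictly between $23940 and $26677; elsewhere both bids give the same outcome.
$5794: outcomes coincide → loss $0.
$24654: truthful payoff $0, deviation payoff −$714 → loss $714.
$26177: truthful payoff $0, deviation payoff −$2237 → loss $2237.
$6515: outcomes coincide → loss $0.
$24899: truthful payoff $0, deviation payoff −$959 → loss $959.
Total loss = $714 + $2237 + $959 = $3910.
Truthful bidding weakly dominates here: raising your bid can only win items priced above your value, and lowering it can only forfeit items priced below.

$3910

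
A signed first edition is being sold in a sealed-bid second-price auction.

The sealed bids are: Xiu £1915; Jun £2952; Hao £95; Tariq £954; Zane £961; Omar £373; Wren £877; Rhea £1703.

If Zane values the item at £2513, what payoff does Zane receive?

£0

Highest bid: Jun at £2952, so Jun wins.
Second-highest bid: Xiu at £1915 — that is the price the winner pays.
Zane did not win, so Zane pays nothing and receives nothing: payoff £0.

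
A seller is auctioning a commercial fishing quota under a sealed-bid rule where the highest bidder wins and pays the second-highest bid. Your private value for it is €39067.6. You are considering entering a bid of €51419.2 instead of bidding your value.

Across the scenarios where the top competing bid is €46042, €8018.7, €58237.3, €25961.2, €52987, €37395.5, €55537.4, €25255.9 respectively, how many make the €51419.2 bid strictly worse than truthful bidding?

1

The deviation hurts exactly when the highest competing bid lies strictly between €39067.6 and €51419.2 — overbidding then wins at a price above your value.
€46042: inside the interval → strictly worse (loss €6974.4).
€8018.7: below both → same outcome either way.
€58237.3: above both → same outcome either way.
€25961.2: below both → same outcome either way.
€52987: above both → same outcome either way.
€37395.5: below both → same outcome either way.
€55537.4: above both → same outcome either way.
€25255.9: below both → same outcome either way.
Count: 1.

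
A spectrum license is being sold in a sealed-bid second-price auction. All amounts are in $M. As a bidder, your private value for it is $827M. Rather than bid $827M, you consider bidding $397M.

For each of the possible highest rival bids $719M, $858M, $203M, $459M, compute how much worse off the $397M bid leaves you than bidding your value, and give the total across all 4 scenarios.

The deviation costs you only when the competing bid falls strictly between $397M and $827M; elsewhere both bids give the same outcome.
$719M: truthful payoff $108M, deviation payoff $0M → loss $108M.
$858M: outcomes coincide → loss $0M.
$203M: outcomes coincide → loss $0M.
$459M: truthful payoff $368M, deviation payoff $0M → loss $368M.
Total loss = $108M + $368M = $476M.

$476M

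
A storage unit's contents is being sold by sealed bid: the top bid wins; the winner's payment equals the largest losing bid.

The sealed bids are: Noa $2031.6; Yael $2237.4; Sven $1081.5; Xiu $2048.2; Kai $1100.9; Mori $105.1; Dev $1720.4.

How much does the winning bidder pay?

$2048.2

Highest bid: Yael at $2237.4, so Yael wins.
Second-highest bid: Xiu at $2048.2 — that is the price the winner pays.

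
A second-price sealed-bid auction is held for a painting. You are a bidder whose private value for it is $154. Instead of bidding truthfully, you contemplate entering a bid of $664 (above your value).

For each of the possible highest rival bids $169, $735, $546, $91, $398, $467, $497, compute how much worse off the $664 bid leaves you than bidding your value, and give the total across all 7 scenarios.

$1307

The deviation costs you only when the competing bid falls strictly between $154 and $664; elsewhere both bids give the same outcome.
$169: truthful payoff $0, deviation payoff −$15 → loss $15.
$735: outcomes coincide → loss $0.
$546: truthful payoff $0, deviation payoff −$392 → loss $392.
$91: outcomes coincide → loss $0.
$398: truthful payoff $0, deviation payoff −$244 → loss $244.
$467: truthful payoff $0, deviation payoff −$313 → loss $313.
$497: truthful payoff $0, deviation payoff −$343 → loss $343.
Total loss = $15 + $392 + $244 + $313 + $343 = $1307.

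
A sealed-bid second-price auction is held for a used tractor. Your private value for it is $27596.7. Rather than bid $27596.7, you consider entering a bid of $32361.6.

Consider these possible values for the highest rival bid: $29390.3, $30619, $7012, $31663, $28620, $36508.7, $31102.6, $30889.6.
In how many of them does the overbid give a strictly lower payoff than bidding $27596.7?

6

The deviation hurts exactly when the highest competing bid lies strictly between $27596.7 and $32361.6 — overbidding then wins at a price above your value.
$29390.3: inside the interval → strictly worse (loss $1793.6).
$30619: inside the interval → strictly worse (loss $3022.3).
$7012: below both → same outcome either way.
$31663: inside the interval → strictly worse (loss $4066.3).
$28620: inside the interval → strictly worse (loss $1023.3).
$36508.7: above both → same outcome either way.
$31102.6: inside the interval → strictly worse (loss $3505.9).
$30889.6: inside the interval → strictly worse (loss $3292.9).
Count: 6.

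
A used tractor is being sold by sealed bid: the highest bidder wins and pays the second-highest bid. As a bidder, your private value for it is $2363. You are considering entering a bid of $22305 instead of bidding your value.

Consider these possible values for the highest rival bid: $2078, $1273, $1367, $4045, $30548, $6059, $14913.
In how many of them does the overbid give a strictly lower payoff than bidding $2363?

3

The deviation hurts exactly when the highest competing bid lies strictly between $2363 and $22305 — overbidding then wins at a price above your value.
$2078: below both → same outcome either way.
$1273: below both → same outcome either way.
$1367: below both → same outcome either way.
$4045: inside the interval → strictly worse (loss $1682).
$30548: above both → same outcome either way.
$6059: inside the interval → strictly worse (loss $3696).
$14913: inside the interval → strictly worse (loss $12550).
Count: 3.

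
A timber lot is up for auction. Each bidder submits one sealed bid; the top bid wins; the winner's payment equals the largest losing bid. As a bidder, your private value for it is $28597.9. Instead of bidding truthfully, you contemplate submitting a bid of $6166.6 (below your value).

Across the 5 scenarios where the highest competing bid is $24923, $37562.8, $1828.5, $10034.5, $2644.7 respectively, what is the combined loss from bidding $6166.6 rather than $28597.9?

$22238.3

The deviation costs you only when the competing bid falls strictly between $6166.6 and $28597.9; elsewhere both bids give the same outcome.
$24923: truthful payoff $3674.9, deviation payoff $0 → loss $3674.9.
$37562.8: outcomes coincide → loss $0.
$1828.5: outcomes coincide → loss $0.
$10034.5: truthful payoff $18563.4, deviation payoff $0 → loss $18563.4.
$2644.7: outcomes coincide → loss $0.
Total loss = $3674.9 + $18563.4 = $22238.3.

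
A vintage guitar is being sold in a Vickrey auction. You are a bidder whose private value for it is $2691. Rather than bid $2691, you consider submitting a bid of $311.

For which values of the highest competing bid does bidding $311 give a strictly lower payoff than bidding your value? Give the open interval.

If the competing bid is below $311, both bids win at the same price — no difference.
If it is above $2691, both bids lose — no difference.
If it lies strictly between $311 and $2691, bidding your value wins at a price below your value (positive payoff) while bidding $311 loses (payoff 0).
So the deviation strictly hurts on the open interval ($311, $2691).
Truthful bidding weakly dominates here: raising your bid can only win items priced above your value, and lowering it can only forfeit items priced below.

($311, $2691)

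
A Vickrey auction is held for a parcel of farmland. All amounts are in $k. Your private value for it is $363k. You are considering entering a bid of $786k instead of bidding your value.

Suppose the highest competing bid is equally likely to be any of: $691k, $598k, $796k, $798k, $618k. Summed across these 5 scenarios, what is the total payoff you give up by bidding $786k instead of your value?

The deviation costs you only when the competing bid falls strictly between $363k and $786k; elsewhere both bids give the same outcome.
$691k: truthful payoff $0k, deviation payoff −$328k → loss $328k.
$598k: truthful payoff $0k, deviation payoff −$235k → loss $235k.
$796k: outcomes coincide → loss $0k.
$798k: outcomes coincide → loss $0k.
$618k: truthful payoff $0k, deviation payoff −$255k → loss $255k.
Total loss = $328k + $235k + $255k = $818k.

$818k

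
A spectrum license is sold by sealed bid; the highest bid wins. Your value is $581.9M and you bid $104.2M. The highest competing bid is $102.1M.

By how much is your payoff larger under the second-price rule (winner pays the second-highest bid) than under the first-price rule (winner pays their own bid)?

$2.1M

You have the highest bid, so you win under either rule.
Second-price: pay $102.1M → payoff $479.8M.
First-price: pay your own bid $104.2M → payoff $477.7M.
Difference = $479.8M − ($477.7M) = $2.1M.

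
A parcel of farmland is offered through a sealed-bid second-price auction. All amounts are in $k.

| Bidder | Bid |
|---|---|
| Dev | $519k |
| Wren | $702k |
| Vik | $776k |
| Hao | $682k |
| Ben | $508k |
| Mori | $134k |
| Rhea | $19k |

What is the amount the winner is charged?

Highest bid: Vik at $776k, so Vik wins.
Second-highest bid: Wren at $702k — that is the price the winner pays.

$702k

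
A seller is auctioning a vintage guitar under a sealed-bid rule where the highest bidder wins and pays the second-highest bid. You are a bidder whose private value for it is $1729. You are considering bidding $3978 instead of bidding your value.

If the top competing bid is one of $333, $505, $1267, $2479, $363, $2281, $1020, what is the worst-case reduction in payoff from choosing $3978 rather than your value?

$750

$333: same outcome either way → loss $0.
$505: same outcome either way → loss $0.
$1267: same outcome either way → loss $0.
$2479: truthful gives $0, deviation gives −$750 → loss $750.
$363: same outcome either way → loss $0.
$2281: truthful gives $0, deviation gives −$552 → loss $552.
$1020: same outcome either way → loss $0.
Maximum loss: $750.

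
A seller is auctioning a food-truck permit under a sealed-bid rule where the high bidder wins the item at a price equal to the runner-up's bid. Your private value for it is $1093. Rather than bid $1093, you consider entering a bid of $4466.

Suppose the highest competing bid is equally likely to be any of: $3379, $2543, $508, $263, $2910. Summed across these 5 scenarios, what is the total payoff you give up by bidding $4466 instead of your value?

$5553

The deviation costs you only when the competing bid falls strictly between $1093 and $4466; elsewhere both bids give the same outcome.
$3379: truthful payoff $0, deviation payoff −$2286 → loss $2286.
$2543: truthful payoff $0, deviation payoff −$1450 → loss $1450.
$508: outcomes coincide → loss $0.
$263: outcomes coincide → loss $0.
$2910: truthful payoff $0, deviation payoff −$1817 → loss $1817.
Total loss = $2286 + $1450 + $1817 = $5553.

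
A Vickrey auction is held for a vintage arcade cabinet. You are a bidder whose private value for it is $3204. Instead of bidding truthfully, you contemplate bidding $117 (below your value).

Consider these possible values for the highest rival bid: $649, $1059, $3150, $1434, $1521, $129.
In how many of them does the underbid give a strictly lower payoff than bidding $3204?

The deviation hurts exactly when the highest competing bid lies strictly between $117 and $3204 — underbidding then forfeits a profitable win.
$649: inside the interval → strictly worse (loss $2555).
$1059: inside the interval → strictly worse (loss $2145).
$3150: inside the interval → strictly worse (loss $54).
$1434: inside the interval → strictly worse (loss $1770).
$1521: inside the interval → strictly worse (loss $1683).
$129: inside the interval → strictly worse (loss $3075).
Count: 6.

6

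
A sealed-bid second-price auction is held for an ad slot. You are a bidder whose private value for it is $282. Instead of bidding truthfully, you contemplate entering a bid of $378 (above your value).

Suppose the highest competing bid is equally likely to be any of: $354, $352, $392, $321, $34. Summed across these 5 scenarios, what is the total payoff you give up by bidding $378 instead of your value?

$181

The deviation costs you only when the competing bid falls strictly between $282 and $378; elsewhere both bids give the same outcome.
$354: truthful payoff $0, deviation payoff −$72 → loss $72.
$352: truthful payoff $0, deviation payoff −$70 → loss $70.
$392: outcomes coincide → loss $0.
$321: truthful payoff $0, deviation payoff −$39 → loss $39.
$34: outcomes coincide → loss $0.
Total loss = $72 + $70 + $39 = $181.
Truthful bidding weakly dominates here: raising your bid can only win items priced above your value, and lowering it can only forfeit items priced below.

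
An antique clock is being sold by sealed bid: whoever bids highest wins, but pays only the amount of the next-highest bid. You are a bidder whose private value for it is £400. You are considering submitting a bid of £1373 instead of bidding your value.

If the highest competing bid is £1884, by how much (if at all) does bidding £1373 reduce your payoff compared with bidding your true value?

Bidding your value £400: you lose (since £400 < £1884). Payoff £0.
Bidding £1373: you lose. Payoff £0.
Difference = £0 − £0 = £0; both bids lead to the same outcome because the competing bid is above both your value and your alternative bid.

£0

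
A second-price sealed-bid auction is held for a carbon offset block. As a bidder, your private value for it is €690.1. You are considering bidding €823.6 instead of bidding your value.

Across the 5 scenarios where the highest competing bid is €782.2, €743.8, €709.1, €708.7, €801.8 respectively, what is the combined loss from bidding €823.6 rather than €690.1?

The deviation costs you only when the competing bid falls strictly between €690.1 and €823.6; elsewhere both bids give the same outcome.
€782.2: truthful payoff €0, deviation payoff −€92.1 → loss €92.1.
€743.8: truthful payoff €0, deviation payoff −€53.7 → loss €53.7.
€709.1: truthful payoff €0, deviation payoff −€19 → loss €19.
€708.7: truthful payoff €0, deviation payoff −€18.6 → loss €18.6.
€801.8: truthful payoff €0, deviation payoff −€111.7 → loss €111.7.
Total loss = €92.1 + €53.7 + €19 + €18.6 + €111.7 = €295.1.

€295.1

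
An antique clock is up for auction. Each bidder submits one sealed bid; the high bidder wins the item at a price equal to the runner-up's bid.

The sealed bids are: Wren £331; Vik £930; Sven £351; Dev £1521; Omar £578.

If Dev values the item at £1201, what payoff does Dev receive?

Highest bid: Dev at £1521, so Dev wins.
Second-highest bid: Vik at £930 — that is the price the winner pays.
Dev's payoff = value − price = £1201 − £930 = £271.

£271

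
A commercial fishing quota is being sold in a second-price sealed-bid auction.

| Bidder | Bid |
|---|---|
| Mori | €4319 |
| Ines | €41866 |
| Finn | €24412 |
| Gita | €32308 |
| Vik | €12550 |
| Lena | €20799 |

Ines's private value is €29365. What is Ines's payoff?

−€2943

Highest bid: Ines at €41866, so Ines wins.
Second-highest bid: Gita at €32308 — that is the price the winner pays.
Ines's payoff = value − price = €29365 − €32308 = −€2943.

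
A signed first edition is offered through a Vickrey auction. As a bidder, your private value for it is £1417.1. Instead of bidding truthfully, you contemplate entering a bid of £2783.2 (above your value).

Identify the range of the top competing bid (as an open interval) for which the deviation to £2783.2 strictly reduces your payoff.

If the competing bid is below £1417.1, both bids win at the same price — no difference.
If it is above £2783.2, both bids lose — no difference.
If it lies strictly between £1417.1 and £2783.2, bidding your value loses (payoff 0) while bidding £2783.2 wins at a price above your value (payoff negative).
So the deviation strictly hurts on the open interval (£1417.1, £2783.2).
In a second-price auction your bid sets only whether you win, not what you pay, so bidding your true value is weakly dominant.

(£1417.1, £2783.2)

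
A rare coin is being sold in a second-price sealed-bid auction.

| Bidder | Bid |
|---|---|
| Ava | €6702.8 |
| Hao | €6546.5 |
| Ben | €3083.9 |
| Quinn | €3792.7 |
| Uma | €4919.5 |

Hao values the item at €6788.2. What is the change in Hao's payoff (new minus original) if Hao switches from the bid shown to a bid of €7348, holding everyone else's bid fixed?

€85.4

The highest bid among the other bidders is €6702.8; Hao's bid doesn't change that.
Original bid €6546.5: Hao is not highest (top rival bid is €6702.8); payoff €0.
Alternative bid €7348: Hao is highest, pays the top rival bid €6702.8; payoff €6788.2 − €6702.8 = €85.4.
Change in payoff = €85.4 − (€0) = €85.4.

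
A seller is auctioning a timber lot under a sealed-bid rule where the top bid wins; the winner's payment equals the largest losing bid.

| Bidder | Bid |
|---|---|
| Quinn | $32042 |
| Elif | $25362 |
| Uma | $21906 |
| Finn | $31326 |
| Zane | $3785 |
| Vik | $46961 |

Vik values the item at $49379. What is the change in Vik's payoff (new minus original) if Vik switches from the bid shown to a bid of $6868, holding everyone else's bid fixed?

The highest bid among the other bidders is $32042; Vik's bid doesn't change that.
Original bid $46961: Vik is highest, pays the top rival bid $32042; payoff $49379 − $32042 = $17337.
Alternative bid $6868: Vik is not highest (top rival bid is $32042); payoff $0.
Change in payoff = $0 − ($17337) = −$17337.

−$17337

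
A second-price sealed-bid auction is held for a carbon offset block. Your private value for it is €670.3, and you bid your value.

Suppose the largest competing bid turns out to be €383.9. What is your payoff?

€286.4

Your bid €670.3 exceeds the highest competing bid €383.9, so you win.
In a second-price auction the winner pays the second-highest bid, €383.9.
Payoff = value − price = €670.3 − €383.9 = €286.4.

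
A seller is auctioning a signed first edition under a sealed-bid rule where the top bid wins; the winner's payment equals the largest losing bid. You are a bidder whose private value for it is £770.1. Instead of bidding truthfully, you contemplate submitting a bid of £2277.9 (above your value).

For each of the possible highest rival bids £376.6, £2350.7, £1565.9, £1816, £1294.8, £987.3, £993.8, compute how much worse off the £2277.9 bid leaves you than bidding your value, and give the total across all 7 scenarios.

£2807.3

The deviation costs you only when the competing bid falls strictly between £770.1 and £2277.9; elsewhere both bids give the same outcome.
£376.6: outcomes coincide → loss £0.
£2350.7: outcomes coincide → loss £0.
£1565.9: truthful payoff £0, deviation payoff −£795.8 → loss £795.8.
£1816: truthful payoff £0, deviation payoff −£1045.9 → loss £1045.9.
£1294.8: truthful payoff £0, deviation payoff −£524.7 → loss £524.7.
£987.3: truthful payoff £0, deviation payoff −£217.2 → loss £217.2.
£993.8: truthful payoff £0, deviation payoff −£223.7 → loss £223.7.
Total loss = £795.8 + £1045.9 + £524.7 + £217.2 + £223.7 = £2807.3.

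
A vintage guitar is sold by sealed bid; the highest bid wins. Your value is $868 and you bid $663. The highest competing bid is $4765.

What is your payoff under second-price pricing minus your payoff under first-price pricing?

$0

Your bid $663 is below $4765, so you lose under either rule.
Payoff is $0 in both cases; difference = $0.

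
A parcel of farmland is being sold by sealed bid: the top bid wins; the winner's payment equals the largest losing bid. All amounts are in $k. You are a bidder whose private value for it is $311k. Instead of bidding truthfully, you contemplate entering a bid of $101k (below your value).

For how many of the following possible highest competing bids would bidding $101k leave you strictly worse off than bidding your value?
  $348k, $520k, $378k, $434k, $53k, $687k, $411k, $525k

0

The deviation hurts exactly when the highest competing bid lies strictly between $101k and $311k — underbidding then forfeits a profitable win.
$348k: above both → same outcome either way.
$520k: above both → same outcome either way.
$378k: above both → same outcome either way.
$434k: above both → same outcome either way.
$53k: below both → same outcome either way.
$687k: above both → same outcome either way.
$411k: above both → same outcome either way.
$525k: above both → same outcome either way.
Count: 0.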